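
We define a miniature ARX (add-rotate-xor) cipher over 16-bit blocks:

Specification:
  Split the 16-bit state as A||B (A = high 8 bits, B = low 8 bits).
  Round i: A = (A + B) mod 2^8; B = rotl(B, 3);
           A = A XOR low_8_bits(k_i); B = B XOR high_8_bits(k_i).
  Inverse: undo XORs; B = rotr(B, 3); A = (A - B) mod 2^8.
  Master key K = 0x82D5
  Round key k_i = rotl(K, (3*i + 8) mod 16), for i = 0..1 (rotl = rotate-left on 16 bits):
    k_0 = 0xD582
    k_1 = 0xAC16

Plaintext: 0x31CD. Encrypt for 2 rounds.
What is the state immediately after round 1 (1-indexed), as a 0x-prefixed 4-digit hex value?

s_0 = plaintext = 0x31CD
s_1 = Round(s_0, k_0) = 0x7CBB
s_2 = Round(s_1, k_1) = 0x2171

0x7CBB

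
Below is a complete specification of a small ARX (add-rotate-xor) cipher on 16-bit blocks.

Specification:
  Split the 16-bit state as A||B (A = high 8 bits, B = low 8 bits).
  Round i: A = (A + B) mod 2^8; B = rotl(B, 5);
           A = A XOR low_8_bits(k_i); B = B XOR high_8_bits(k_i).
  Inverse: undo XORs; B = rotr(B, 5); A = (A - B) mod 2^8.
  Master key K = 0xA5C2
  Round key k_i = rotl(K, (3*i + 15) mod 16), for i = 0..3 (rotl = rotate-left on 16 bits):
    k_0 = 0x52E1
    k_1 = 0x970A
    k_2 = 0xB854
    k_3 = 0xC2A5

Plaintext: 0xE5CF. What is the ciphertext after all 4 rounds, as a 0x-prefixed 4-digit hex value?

s_0 = plaintext = 0xE5CF
s_1 = Round(s_0, k_0) = 0x55AB
s_2 = Round(s_1, k_1) = 0x0AE2
s_3 = Round(s_2, k_2) = 0xB8E4
s_4 = Round(s_3, k_3) = 0x395E

0x395E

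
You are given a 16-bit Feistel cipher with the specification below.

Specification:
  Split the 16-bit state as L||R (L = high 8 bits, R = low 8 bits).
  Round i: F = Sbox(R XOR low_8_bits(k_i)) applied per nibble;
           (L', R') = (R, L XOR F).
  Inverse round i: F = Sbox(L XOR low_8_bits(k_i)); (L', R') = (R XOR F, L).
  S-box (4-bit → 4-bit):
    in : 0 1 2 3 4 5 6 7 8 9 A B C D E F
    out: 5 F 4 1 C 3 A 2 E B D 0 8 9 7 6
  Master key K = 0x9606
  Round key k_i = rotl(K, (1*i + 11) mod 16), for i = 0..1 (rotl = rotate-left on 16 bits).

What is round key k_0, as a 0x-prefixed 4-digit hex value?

K = 0x9606
k_0 = rotl(K, (1*0+11) mod 16) = rotl(K, 11) = 0x34B0

0x34B0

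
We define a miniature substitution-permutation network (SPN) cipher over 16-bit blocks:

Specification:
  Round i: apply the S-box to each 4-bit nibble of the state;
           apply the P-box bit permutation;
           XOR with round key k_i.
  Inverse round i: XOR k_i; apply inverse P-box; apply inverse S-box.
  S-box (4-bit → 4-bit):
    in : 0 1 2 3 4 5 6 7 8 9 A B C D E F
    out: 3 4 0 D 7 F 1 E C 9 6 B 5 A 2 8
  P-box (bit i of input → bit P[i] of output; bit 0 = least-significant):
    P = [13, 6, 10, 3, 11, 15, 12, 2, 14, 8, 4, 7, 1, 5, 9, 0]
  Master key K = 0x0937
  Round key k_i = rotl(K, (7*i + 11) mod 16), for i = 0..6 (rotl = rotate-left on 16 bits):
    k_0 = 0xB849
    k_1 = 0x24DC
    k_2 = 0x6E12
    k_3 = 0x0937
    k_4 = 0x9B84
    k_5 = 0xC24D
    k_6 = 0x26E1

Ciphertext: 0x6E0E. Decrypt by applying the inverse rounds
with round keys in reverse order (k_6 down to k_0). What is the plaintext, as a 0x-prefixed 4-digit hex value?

0x1967

s_0 = ciphertext = 0x6E0E
s_1 = InvRound(s_0, k_6) = 0xB99D
s_2 = InvRound(s_1, k_5) = 0x15C0
s_3 = InvRound(s_2, k_4) = 0x12BA
s_4 = InvRound(s_3, k_3) = 0x8D3F
s_5 = InvRound(s_4, k_2) = 0x70D9
s_6 = InvRound(s_5, k_1) = 0xF681
s_7 = InvRound(s_6, k_0) = 0x1967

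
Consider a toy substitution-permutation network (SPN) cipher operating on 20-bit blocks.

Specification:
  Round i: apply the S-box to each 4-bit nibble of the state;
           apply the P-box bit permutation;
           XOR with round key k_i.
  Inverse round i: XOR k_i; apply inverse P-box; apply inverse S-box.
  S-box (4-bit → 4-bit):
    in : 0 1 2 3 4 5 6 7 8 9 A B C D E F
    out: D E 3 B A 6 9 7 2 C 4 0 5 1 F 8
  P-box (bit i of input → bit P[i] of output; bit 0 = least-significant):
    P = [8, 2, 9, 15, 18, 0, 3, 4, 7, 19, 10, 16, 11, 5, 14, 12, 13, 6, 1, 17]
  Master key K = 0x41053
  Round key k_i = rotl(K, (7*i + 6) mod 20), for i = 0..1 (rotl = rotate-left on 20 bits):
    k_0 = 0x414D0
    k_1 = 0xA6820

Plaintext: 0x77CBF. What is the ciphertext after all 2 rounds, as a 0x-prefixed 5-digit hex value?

0x47975

s_0 = plaintext = 0x77CBF
s_1 = Round(s_0, k_0) = 0x4F832
s_2 = Round(s_1, k_1) = 0x47975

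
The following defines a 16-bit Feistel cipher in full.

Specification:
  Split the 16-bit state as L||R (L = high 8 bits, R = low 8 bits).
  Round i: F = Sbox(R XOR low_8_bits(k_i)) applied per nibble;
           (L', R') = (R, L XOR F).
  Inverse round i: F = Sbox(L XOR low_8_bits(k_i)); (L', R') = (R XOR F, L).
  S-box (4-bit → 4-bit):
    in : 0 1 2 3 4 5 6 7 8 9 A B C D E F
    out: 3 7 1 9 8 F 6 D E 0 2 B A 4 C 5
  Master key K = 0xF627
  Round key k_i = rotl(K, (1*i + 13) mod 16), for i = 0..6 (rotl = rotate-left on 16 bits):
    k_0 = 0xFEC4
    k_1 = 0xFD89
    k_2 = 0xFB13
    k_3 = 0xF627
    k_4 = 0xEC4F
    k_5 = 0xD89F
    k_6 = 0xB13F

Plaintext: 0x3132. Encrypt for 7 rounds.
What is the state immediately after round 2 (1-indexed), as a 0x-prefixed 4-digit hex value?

s_0 = plaintext = 0x3132
s_1 = Round(s_0, k_0) = 0x3267
s_2 = Round(s_1, k_1) = 0x67FE
s_3 = Round(s_2, k_2) = 0xFEA3
s_4 = Round(s_3, k_3) = 0xA316
s_5 = Round(s_4, k_4) = 0x1653
s_6 = Round(s_5, k_5) = 0x53BC
s_7 = Round(s_6, k_6) = 0xBCBA

0x67FE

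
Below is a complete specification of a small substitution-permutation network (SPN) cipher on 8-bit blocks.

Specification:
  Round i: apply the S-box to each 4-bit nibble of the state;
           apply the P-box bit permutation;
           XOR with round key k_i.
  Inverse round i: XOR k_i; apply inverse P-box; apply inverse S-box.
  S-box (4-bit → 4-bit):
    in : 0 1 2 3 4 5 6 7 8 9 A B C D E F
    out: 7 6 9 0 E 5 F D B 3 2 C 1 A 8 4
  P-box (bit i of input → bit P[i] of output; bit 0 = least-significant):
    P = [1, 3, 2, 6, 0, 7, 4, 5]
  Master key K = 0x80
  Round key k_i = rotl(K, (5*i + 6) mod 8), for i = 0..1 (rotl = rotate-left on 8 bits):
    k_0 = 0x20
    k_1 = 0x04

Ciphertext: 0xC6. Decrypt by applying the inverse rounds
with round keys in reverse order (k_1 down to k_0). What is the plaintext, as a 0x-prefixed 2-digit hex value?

0xAC

s_0 = ciphertext = 0xC6
s_1 = InvRound(s_0, k_1) = 0xA2
s_2 = InvRound(s_1, k_0) = 0xAC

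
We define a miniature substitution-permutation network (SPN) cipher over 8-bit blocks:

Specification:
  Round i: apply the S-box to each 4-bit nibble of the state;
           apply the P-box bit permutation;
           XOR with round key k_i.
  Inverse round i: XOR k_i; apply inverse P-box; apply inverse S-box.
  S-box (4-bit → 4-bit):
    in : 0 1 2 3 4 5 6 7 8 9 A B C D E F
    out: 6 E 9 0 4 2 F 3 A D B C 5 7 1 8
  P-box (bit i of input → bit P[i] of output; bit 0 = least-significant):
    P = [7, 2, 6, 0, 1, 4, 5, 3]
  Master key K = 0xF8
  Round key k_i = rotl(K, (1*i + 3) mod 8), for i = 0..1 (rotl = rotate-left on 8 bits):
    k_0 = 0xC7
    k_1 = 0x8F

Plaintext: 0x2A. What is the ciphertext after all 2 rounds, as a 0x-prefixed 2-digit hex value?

s_0 = plaintext = 0x2A
s_1 = Round(s_0, k_0) = 0x48
s_2 = Round(s_1, k_1) = 0xAA

0xAA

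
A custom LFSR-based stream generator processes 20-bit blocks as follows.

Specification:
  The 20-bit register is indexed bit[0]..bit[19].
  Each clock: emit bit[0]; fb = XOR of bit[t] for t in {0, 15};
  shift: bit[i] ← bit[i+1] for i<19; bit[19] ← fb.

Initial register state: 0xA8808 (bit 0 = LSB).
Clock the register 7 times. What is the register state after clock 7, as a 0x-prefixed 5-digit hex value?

reg_0 = 0xA8808
clock 1: out=0, reg = 0xD4404
clock 2: out=0, reg = 0x6A202
clock 3: out=0, reg = 0xB5101
clock 4: out=1, reg = 0xDA880
clock 5: out=0, reg = 0xED440
clock 6: out=0, reg = 0xF6A20
clock 7: out=0, reg = 0x7B510

0x7B510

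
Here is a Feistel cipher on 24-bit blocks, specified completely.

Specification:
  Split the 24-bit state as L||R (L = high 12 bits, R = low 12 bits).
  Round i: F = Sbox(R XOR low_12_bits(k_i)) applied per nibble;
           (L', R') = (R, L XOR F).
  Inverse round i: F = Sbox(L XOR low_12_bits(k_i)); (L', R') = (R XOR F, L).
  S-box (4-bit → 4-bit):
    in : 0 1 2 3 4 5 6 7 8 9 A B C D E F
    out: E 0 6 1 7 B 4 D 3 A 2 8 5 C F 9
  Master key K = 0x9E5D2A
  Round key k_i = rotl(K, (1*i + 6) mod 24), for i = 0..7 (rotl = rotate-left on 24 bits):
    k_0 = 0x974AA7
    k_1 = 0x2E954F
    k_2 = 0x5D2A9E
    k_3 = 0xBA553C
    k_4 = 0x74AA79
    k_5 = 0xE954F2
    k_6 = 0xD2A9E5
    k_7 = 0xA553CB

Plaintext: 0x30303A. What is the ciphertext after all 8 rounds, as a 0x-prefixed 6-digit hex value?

s_0 = plaintext = 0x30303A
s_1 = Round(s_0, k_0) = 0x03A1AF
s_2 = Round(s_1, k_1) = 0x1AF7C4
s_3 = Round(s_2, k_2) = 0x7C4D1D
s_4 = Round(s_3, k_3) = 0xD1D4A4
s_5 = Round(s_4, k_4) = 0x4A42D1
s_6 = Round(s_5, k_5) = 0x2D10C5
s_7 = Round(s_6, k_6) = 0x0C58BF
s_8 = Round(s_7, k_7) = 0x8BF812

0x8BF812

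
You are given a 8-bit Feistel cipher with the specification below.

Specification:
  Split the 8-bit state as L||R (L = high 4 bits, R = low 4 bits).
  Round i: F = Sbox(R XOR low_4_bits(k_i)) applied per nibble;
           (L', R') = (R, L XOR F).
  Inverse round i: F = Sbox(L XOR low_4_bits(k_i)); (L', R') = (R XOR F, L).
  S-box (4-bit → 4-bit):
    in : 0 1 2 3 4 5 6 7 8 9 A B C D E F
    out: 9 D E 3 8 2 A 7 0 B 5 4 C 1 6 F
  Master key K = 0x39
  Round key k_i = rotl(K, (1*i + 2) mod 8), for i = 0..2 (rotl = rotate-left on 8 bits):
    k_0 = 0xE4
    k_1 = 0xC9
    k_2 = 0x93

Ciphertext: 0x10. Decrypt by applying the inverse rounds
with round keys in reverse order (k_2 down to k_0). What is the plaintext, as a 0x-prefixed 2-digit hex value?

0x06

s_0 = ciphertext = 0x10
s_1 = InvRound(s_0, k_2) = 0xE1
s_2 = InvRound(s_1, k_1) = 0x6E
s_3 = InvRound(s_2, k_0) = 0x06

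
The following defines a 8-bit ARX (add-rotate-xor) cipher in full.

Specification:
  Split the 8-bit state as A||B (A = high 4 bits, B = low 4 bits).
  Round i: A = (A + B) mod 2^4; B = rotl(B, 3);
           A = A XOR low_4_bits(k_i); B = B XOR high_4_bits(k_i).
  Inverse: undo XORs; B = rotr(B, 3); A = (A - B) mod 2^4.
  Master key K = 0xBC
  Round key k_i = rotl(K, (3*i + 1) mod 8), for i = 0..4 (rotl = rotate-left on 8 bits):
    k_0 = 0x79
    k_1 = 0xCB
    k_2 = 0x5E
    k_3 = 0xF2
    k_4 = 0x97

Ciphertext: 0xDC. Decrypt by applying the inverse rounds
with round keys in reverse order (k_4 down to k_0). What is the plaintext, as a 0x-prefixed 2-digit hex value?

0xD2

s_0 = ciphertext = 0xDC
s_1 = InvRound(s_0, k_4) = 0x0A
s_2 = InvRound(s_1, k_3) = 0x8A
s_3 = InvRound(s_2, k_2) = 0x7F
s_4 = InvRound(s_3, k_1) = 0x66
s_5 = InvRound(s_4, k_0) = 0xD2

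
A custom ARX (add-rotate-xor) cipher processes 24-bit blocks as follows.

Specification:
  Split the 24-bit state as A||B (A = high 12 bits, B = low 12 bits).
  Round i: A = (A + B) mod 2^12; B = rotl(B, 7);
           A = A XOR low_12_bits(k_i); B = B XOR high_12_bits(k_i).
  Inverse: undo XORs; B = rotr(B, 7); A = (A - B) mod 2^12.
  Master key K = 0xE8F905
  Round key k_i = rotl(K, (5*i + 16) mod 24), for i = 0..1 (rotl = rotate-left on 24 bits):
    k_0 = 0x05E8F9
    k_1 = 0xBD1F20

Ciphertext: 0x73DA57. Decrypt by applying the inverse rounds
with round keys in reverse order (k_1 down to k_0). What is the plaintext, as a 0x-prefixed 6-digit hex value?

s_0 = ciphertext = 0x73DA57
s_1 = InvRound(s_0, k_1) = 0x75A0C3
s_2 = InvRound(s_1, k_0) = 0xC023A1

0xC023A1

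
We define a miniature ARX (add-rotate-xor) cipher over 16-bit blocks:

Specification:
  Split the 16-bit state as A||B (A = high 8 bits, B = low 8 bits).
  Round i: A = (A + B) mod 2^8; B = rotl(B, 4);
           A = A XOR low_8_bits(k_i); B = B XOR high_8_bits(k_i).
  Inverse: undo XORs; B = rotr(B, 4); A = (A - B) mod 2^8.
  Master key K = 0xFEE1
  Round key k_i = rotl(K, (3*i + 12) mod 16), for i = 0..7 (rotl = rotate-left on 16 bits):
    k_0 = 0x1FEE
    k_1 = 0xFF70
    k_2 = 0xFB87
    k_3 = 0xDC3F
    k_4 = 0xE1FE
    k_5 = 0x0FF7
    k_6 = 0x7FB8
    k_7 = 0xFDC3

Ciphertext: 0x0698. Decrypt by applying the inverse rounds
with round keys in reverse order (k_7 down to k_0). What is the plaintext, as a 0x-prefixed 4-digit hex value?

s_0 = ciphertext = 0x0698
s_1 = InvRound(s_0, k_7) = 0x6F56
s_2 = InvRound(s_1, k_6) = 0x4592
s_3 = InvRound(s_2, k_5) = 0xD9D9
s_4 = InvRound(s_3, k_4) = 0xA483
s_5 = InvRound(s_4, k_3) = 0xA6F5
s_6 = InvRound(s_5, k_2) = 0x41E0
s_7 = InvRound(s_6, k_1) = 0x40F1
s_8 = InvRound(s_7, k_0) = 0xC0EE

0xC0EE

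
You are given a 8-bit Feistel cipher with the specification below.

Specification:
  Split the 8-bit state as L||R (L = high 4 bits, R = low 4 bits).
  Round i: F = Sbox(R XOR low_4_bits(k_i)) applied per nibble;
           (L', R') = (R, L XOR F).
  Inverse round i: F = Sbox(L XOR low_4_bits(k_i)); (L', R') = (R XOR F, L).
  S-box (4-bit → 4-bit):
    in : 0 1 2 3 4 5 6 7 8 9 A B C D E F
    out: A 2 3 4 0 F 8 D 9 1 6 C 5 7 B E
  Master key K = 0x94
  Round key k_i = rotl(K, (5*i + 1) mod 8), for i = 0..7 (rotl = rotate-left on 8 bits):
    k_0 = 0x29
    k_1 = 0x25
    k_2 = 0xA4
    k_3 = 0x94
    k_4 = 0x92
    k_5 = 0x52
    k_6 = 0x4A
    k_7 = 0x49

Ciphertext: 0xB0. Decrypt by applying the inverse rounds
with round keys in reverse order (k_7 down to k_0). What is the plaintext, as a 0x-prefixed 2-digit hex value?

s_0 = ciphertext = 0xB0
s_1 = InvRound(s_0, k_7) = 0x3B
s_2 = InvRound(s_1, k_6) = 0xA3
s_3 = InvRound(s_2, k_5) = 0xAA
s_4 = InvRound(s_3, k_4) = 0x3A
s_5 = InvRound(s_4, k_3) = 0x73
s_6 = InvRound(s_5, k_2) = 0x77
s_7 = InvRound(s_6, k_1) = 0x47
s_8 = InvRound(s_7, k_0) = 0x04

0x04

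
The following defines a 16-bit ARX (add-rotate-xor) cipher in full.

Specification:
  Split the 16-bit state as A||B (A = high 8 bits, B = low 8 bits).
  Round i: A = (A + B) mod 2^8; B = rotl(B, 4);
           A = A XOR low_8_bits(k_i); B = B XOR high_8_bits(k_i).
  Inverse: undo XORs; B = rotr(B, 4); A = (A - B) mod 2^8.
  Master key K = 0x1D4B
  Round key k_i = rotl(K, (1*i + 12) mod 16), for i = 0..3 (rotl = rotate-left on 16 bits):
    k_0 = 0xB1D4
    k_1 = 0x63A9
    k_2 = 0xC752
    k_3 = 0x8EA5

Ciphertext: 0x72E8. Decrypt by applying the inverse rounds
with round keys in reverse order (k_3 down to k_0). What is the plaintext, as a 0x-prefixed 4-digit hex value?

s_0 = ciphertext = 0x72E8
s_1 = InvRound(s_0, k_3) = 0x7166
s_2 = InvRound(s_1, k_2) = 0x091A
s_3 = InvRound(s_2, k_1) = 0x0997
s_4 = InvRound(s_3, k_0) = 0x7B62

0x7B62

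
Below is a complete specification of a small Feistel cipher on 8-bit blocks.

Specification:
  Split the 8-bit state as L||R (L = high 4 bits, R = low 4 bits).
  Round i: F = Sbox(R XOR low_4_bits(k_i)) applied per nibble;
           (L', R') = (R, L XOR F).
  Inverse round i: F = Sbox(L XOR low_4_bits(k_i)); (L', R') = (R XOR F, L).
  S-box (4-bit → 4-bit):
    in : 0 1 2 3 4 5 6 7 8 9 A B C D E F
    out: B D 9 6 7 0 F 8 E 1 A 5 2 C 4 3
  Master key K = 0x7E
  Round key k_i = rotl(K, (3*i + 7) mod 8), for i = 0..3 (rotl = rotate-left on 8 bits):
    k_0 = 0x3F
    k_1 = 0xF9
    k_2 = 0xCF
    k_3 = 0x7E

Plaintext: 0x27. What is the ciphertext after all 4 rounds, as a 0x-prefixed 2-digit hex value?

s_0 = plaintext = 0x27
s_1 = Round(s_0, k_0) = 0x7C
s_2 = Round(s_1, k_1) = 0xC7
s_3 = Round(s_2, k_2) = 0x72
s_4 = Round(s_3, k_3) = 0x25

0x25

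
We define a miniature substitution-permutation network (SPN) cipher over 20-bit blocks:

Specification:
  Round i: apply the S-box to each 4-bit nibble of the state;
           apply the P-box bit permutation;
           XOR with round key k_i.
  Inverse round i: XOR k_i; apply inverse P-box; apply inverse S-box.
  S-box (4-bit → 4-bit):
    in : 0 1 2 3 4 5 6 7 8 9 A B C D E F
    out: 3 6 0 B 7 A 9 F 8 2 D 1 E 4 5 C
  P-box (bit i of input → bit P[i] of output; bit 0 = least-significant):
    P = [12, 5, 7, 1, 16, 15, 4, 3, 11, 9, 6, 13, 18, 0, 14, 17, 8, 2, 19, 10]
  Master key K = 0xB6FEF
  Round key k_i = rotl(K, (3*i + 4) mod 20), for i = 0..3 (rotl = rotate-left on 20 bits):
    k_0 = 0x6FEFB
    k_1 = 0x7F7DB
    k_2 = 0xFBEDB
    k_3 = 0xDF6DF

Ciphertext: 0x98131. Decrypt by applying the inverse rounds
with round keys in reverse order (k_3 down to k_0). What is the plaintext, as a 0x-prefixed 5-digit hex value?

0xA31CA

s_0 = ciphertext = 0x98131
s_1 = InvRound(s_0, k_3) = 0x3EC87
s_2 = InvRound(s_1, k_2) = 0x1E1FB
s_3 = InvRound(s_2, k_1) = 0x86920
s_4 = InvRound(s_3, k_0) = 0xA31CA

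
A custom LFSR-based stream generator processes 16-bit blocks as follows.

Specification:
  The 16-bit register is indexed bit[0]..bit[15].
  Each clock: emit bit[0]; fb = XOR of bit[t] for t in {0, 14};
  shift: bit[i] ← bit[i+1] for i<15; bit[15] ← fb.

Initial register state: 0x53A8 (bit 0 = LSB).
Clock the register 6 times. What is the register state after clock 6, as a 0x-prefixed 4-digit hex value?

reg_0 = 0x53A8
clock 1: out=0, reg = 0xA9D4
clock 2: out=0, reg = 0x54EA
clock 3: out=0, reg = 0xAA75
clock 4: out=1, reg = 0xD53A
clock 5: out=0, reg = 0xEA9D
clock 6: out=1, reg = 0x754E

0x754E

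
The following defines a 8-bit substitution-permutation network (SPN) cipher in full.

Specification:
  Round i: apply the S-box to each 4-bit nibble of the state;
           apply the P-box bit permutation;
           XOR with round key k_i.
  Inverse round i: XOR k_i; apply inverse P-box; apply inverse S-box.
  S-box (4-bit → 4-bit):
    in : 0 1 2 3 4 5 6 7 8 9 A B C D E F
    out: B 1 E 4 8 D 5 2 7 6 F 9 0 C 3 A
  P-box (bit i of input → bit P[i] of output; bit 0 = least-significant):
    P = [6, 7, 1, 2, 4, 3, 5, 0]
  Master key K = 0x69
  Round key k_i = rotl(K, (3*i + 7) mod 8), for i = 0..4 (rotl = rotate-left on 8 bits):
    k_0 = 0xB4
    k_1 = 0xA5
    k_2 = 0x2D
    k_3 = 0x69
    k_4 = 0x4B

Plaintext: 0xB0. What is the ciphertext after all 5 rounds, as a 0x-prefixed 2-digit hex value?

0xB2

s_0 = plaintext = 0xB0
s_1 = Round(s_0, k_0) = 0x61
s_2 = Round(s_1, k_1) = 0xD5
s_3 = Round(s_2, k_2) = 0x4A
s_4 = Round(s_3, k_3) = 0xAE
s_5 = Round(s_4, k_4) = 0xB2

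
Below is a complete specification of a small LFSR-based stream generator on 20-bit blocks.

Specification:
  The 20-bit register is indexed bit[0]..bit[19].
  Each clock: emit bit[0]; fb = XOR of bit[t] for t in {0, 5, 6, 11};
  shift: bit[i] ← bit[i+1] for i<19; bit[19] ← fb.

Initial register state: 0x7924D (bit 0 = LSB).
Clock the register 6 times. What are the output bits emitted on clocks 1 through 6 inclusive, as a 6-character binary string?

101100

reg_0 = 0x7924D
clock 1: out=1, reg = 0x3C926
clock 2: out=0, reg = 0x1E493
clock 3: out=1, reg = 0x8F249
clock 4: out=1, reg = 0x47924
clock 5: out=0, reg = 0x23C92
clock 6: out=0, reg = 0x91E49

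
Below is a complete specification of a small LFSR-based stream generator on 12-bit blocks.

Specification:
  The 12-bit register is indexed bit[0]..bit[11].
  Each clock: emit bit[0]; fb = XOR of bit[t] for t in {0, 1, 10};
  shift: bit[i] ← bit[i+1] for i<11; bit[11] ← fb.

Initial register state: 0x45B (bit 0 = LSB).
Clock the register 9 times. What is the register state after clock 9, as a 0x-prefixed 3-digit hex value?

0x0DA

reg_0 = 0x45B
clock 1: out=1, reg = 0xA2D
clock 2: out=1, reg = 0xD16
clock 3: out=0, reg = 0x68B
clock 4: out=1, reg = 0xB45
clock 5: out=1, reg = 0xDA2
clock 6: out=0, reg = 0x6D1
clock 7: out=1, reg = 0x368
clock 8: out=0, reg = 0x1B4
clock 9: out=0, reg = 0x0DA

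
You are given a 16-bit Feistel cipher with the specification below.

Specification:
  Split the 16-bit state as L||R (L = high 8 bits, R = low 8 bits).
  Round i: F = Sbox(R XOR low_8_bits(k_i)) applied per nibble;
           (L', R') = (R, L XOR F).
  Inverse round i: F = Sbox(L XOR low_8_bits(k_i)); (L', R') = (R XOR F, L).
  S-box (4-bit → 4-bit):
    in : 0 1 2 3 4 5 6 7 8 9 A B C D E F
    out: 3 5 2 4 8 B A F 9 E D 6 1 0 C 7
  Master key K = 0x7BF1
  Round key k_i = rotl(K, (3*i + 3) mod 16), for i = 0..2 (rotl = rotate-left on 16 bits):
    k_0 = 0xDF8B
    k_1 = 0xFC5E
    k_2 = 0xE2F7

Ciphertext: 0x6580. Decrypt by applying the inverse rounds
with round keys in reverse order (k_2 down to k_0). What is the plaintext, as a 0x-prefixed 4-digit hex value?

0xB524

s_0 = ciphertext = 0x6580
s_1 = InvRound(s_0, k_2) = 0x6265
s_2 = InvRound(s_1, k_1) = 0x2462
s_3 = InvRound(s_2, k_0) = 0xB524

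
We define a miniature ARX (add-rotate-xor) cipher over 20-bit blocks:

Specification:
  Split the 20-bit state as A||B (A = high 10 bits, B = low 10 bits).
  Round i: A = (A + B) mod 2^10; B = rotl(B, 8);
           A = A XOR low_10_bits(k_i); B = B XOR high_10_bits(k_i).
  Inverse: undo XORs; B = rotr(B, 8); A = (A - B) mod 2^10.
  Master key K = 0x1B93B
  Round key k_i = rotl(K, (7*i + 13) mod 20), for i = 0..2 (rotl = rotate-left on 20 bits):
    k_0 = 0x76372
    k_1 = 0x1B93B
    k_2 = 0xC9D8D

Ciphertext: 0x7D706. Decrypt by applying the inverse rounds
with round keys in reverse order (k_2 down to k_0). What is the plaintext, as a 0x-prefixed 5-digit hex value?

s_0 = ciphertext = 0x7D706
s_1 = InvRound(s_0, k_2) = 0xFD084
s_2 = InvRound(s_1, k_1) = 0xC9FA8
s_3 = InvRound(s_2, k_0) = 0xA4DC2

0xA4DC2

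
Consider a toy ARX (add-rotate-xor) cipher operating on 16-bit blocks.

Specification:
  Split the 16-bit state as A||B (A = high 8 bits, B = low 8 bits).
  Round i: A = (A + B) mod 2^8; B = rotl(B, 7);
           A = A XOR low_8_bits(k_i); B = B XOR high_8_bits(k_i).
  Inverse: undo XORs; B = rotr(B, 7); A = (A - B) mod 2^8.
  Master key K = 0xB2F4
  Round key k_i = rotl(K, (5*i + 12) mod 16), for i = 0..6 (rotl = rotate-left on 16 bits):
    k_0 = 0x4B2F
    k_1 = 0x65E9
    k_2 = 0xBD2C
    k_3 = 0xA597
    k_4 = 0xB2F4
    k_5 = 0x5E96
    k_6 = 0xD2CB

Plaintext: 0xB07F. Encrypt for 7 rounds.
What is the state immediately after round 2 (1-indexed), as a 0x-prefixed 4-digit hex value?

0x1D1F

s_0 = plaintext = 0xB07F
s_1 = Round(s_0, k_0) = 0x00F4
s_2 = Round(s_1, k_1) = 0x1D1F
s_3 = Round(s_2, k_2) = 0x1032
s_4 = Round(s_3, k_3) = 0xD5BC
s_5 = Round(s_4, k_4) = 0x65EC
s_6 = Round(s_5, k_5) = 0xC728
s_7 = Round(s_6, k_6) = 0x24C6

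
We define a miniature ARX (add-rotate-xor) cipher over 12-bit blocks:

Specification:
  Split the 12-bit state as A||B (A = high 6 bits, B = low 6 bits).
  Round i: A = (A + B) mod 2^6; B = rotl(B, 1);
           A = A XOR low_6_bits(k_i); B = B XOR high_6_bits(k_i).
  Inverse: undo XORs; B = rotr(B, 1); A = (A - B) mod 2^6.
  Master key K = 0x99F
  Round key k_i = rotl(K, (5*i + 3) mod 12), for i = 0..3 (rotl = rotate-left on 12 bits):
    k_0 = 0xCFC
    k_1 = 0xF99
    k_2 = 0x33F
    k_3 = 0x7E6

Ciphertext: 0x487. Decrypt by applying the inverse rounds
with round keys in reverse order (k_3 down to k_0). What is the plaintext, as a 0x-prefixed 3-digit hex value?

s_0 = ciphertext = 0x487
s_1 = InvRound(s_0, k_3) = 0xA0C
s_2 = InvRound(s_1, k_2) = 0x5C0
s_3 = InvRound(s_2, k_1) = 0xBDF
s_4 = InvRound(s_3, k_0) = 0xF56

0xF56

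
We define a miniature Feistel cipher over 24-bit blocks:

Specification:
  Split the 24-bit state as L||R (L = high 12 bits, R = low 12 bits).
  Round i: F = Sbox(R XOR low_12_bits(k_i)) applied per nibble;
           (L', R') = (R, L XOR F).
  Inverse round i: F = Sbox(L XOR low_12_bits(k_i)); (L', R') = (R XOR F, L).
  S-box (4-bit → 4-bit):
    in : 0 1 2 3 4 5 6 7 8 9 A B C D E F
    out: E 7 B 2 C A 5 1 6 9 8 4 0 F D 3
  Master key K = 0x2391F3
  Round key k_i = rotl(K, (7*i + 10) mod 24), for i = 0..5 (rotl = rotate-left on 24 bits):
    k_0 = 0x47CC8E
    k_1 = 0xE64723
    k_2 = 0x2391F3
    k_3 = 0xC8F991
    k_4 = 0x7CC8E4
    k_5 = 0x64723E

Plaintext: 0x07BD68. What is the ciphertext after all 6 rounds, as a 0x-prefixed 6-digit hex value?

0xB75021

s_0 = plaintext = 0x07BD68
s_1 = Round(s_0, k_0) = 0xD687AE
s_2 = Round(s_1, k_1) = 0x7AE307
s_3 = Round(s_2, k_2) = 0x307C92
s_4 = Round(s_3, k_3) = 0xC929E5
s_5 = Round(s_4, k_4) = 0x9E5B75
s_6 = Round(s_5, k_5) = 0xB75021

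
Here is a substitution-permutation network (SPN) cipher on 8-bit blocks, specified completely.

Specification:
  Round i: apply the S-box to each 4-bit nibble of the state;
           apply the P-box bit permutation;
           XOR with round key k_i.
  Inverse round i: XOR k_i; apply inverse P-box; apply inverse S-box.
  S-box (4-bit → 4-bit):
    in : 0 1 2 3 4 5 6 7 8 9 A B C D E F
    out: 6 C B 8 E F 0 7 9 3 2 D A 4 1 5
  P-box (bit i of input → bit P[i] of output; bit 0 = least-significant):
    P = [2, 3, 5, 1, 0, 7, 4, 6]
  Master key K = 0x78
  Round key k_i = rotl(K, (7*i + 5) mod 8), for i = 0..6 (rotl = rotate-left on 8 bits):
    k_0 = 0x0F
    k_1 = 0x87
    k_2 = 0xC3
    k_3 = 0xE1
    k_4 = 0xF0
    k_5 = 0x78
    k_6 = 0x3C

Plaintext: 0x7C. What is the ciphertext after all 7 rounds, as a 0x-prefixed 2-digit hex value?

s_0 = plaintext = 0x7C
s_1 = Round(s_0, k_0) = 0x94
s_2 = Round(s_1, k_1) = 0x2C
s_3 = Round(s_2, k_2) = 0x08
s_4 = Round(s_3, k_3) = 0x77
s_5 = Round(s_4, k_4) = 0x4D
s_6 = Round(s_5, k_5) = 0x88
s_7 = Round(s_6, k_6) = 0x7B

0x7B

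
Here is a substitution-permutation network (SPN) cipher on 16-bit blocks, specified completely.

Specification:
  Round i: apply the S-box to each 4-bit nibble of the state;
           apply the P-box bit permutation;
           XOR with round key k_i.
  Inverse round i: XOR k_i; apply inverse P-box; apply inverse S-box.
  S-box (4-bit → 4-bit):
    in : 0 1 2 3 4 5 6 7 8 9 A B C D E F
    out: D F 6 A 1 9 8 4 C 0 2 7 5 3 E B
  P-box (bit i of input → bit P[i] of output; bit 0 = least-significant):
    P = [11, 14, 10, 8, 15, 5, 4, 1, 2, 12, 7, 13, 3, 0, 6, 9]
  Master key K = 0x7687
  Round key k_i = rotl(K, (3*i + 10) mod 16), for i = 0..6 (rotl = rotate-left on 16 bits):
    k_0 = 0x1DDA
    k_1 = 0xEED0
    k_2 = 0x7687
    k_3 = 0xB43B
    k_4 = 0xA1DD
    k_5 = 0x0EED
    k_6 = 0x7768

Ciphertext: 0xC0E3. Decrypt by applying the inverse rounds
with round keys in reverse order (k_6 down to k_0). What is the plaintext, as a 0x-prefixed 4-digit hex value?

0x7488

s_0 = ciphertext = 0xC0E3
s_1 = InvRound(s_0, k_6) = 0xFE58
s_2 = InvRound(s_1, k_5) = 0xA1BA
s_3 = InvRound(s_2, k_4) = 0x2439
s_4 = InvRound(s_3, k_3) = 0x9A59
s_5 = InvRound(s_4, k_2) = 0xC00B
s_6 = InvRound(s_5, k_1) = 0x188C
s_7 = InvRound(s_6, k_0) = 0x7488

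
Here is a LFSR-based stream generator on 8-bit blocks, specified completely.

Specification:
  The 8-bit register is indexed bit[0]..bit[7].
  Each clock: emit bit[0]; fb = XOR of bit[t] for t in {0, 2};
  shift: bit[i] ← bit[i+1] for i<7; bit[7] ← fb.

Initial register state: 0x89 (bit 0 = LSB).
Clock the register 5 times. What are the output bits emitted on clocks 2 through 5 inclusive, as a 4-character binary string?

reg_0 = 0x89
clock 1: out=1, reg = 0xC4
clock 2: out=0, reg = 0xE2
clock 3: out=0, reg = 0x71
clock 4: out=1, reg = 0xB8
clock 5: out=0, reg = 0x5C

0010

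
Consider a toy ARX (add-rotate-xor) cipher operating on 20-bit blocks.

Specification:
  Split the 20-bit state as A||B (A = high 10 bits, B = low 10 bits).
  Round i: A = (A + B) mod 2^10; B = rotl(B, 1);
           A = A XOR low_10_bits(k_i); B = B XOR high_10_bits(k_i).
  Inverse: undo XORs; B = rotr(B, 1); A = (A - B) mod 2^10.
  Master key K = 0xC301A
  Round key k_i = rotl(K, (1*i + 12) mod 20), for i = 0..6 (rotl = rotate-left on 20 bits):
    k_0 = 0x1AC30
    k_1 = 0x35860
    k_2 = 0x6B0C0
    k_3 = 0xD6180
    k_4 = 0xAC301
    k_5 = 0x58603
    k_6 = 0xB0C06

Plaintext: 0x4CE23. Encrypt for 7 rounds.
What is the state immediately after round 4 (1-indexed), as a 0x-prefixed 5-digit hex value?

0x5C238

s_0 = plaintext = 0x4CE23
s_1 = Round(s_0, k_0) = 0xD982C
s_2 = Round(s_1, k_1) = 0xFC88E
s_3 = Round(s_2, k_2) = 0x100B0
s_4 = Round(s_3, k_3) = 0x5C238
s_5 = Round(s_4, k_4) = 0x2A6C1
s_6 = Round(s_5, k_5) = 0x5A4E2
s_7 = Round(s_6, k_6) = 0x93707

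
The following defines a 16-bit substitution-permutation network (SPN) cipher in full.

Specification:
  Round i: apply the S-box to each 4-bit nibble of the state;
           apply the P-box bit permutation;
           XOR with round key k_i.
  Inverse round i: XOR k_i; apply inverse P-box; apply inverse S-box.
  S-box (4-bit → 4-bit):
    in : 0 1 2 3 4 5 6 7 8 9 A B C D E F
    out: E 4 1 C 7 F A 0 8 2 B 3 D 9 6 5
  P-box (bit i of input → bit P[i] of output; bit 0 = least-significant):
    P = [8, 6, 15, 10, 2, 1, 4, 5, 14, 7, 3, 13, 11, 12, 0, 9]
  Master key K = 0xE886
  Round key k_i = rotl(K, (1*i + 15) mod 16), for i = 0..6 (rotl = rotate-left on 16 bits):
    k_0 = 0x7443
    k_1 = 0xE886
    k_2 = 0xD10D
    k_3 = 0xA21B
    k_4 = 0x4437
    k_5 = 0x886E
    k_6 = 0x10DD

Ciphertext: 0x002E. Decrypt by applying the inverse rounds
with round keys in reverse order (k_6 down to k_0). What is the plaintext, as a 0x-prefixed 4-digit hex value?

s_0 = ciphertext = 0x002E
s_1 = InvRound(s_0, k_6) = 0xE909
s_2 = InvRound(s_1, k_5) = 0x1DAB
s_3 = InvRound(s_2, k_4) = 0xB4F2
s_4 = InvRound(s_3, k_3) = 0x0E86
s_5 = InvRound(s_4, k_2) = 0x549C
s_6 = InvRound(s_5, k_1) = 0xB3E3
s_7 = InvRound(s_6, k_0) = 0x8B8C

0x8B8C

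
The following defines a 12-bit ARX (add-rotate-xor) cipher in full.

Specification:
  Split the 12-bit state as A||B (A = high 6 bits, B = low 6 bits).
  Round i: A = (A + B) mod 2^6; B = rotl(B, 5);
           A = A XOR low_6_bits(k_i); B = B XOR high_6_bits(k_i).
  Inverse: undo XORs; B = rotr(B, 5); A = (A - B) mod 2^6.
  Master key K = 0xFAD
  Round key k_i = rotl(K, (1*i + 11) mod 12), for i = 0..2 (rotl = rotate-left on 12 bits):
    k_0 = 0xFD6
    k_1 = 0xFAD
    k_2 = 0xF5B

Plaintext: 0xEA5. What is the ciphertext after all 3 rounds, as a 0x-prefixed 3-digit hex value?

s_0 = plaintext = 0xEA5
s_1 = Round(s_0, k_0) = 0x24D
s_2 = Round(s_1, k_1) = 0xED8
s_3 = Round(s_2, k_2) = 0x231

0x231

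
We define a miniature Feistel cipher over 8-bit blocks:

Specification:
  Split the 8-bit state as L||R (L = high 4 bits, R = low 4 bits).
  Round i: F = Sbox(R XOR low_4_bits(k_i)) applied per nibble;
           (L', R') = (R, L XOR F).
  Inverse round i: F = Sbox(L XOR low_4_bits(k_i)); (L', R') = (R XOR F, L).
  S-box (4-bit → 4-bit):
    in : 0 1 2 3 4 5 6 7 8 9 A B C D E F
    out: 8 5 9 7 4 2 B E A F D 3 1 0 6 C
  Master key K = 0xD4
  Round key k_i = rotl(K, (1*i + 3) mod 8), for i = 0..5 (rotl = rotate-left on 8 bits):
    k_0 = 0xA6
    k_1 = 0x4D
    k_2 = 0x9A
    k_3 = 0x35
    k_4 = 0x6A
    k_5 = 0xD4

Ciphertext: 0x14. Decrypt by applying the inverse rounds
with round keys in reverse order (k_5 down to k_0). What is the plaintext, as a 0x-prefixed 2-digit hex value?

0x37

s_0 = ciphertext = 0x14
s_1 = InvRound(s_0, k_5) = 0x61
s_2 = InvRound(s_1, k_4) = 0x06
s_3 = InvRound(s_2, k_3) = 0x40
s_4 = InvRound(s_3, k_2) = 0x64
s_5 = InvRound(s_4, k_1) = 0x76
s_6 = InvRound(s_5, k_0) = 0x37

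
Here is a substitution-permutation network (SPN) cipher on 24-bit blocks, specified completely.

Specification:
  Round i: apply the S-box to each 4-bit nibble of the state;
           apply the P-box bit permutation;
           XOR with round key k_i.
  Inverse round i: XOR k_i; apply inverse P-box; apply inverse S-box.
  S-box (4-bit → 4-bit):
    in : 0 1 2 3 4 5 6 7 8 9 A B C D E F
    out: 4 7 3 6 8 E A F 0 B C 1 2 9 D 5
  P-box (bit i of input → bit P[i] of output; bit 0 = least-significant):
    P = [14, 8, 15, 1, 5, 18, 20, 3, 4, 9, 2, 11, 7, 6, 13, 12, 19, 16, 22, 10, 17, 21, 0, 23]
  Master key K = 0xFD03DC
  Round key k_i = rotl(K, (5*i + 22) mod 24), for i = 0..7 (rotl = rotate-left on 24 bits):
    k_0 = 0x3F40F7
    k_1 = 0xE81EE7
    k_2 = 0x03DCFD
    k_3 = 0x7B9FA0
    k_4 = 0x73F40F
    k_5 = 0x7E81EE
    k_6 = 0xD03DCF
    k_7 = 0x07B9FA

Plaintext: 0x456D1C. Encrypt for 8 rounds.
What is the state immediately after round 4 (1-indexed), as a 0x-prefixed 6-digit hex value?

s_0 = plaintext = 0x456D1C
s_1 = Round(s_0, k_0) = 0xEA5D87
s_2 = Round(s_1, k_1) = 0x2AE3B4
s_3 = Round(s_2, k_2) = 0x61EA5B
s_4 = Round(s_3, k_3) = 0x86E72C
s_5 = Round(s_4, k_4) = 0x76CBBB
s_6 = Round(s_5, k_5) = 0xDDC59F
s_7 = Round(s_6, k_6) = 0x5EF3A3
s_8 = Round(s_7, k_7) = 0xFF1E77

0x86E72C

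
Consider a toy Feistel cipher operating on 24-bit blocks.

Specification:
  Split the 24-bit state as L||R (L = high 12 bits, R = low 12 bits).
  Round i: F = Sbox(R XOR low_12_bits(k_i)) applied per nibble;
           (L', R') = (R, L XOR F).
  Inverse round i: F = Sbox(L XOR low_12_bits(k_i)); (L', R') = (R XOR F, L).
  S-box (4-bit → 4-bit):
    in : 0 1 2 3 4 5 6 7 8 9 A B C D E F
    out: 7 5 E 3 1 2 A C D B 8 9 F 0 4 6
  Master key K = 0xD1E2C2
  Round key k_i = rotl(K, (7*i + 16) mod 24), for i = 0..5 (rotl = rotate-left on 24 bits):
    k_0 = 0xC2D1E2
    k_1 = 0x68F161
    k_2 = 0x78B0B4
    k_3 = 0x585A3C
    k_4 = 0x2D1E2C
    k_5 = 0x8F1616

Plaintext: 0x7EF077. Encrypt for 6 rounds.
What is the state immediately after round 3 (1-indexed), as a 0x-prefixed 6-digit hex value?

0x348132

s_0 = plaintext = 0x7EF077
s_1 = Round(s_0, k_0) = 0x07725D
s_2 = Round(s_1, k_1) = 0x25D348
s_3 = Round(s_2, k_2) = 0x348132
s_4 = Round(s_3, k_3) = 0x132A3C
s_5 = Round(s_4, k_4) = 0xA3C065
s_6 = Round(s_5, k_5) = 0x0650FF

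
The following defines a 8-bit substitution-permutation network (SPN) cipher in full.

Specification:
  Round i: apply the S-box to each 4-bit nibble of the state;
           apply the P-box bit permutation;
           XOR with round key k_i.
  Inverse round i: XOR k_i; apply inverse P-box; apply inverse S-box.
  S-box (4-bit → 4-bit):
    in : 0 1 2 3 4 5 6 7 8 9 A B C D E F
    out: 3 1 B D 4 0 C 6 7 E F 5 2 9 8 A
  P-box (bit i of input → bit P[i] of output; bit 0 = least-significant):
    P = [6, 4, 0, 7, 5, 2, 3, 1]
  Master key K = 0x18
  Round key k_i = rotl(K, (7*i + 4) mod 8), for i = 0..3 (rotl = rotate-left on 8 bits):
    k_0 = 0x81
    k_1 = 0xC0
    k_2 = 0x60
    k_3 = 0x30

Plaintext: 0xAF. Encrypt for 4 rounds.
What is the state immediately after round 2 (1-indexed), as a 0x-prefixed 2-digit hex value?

s_0 = plaintext = 0xAF
s_1 = Round(s_0, k_0) = 0x3F
s_2 = Round(s_1, k_1) = 0x7A
s_3 = Round(s_2, k_2) = 0xBD
s_4 = Round(s_3, k_3) = 0xD8

0x7A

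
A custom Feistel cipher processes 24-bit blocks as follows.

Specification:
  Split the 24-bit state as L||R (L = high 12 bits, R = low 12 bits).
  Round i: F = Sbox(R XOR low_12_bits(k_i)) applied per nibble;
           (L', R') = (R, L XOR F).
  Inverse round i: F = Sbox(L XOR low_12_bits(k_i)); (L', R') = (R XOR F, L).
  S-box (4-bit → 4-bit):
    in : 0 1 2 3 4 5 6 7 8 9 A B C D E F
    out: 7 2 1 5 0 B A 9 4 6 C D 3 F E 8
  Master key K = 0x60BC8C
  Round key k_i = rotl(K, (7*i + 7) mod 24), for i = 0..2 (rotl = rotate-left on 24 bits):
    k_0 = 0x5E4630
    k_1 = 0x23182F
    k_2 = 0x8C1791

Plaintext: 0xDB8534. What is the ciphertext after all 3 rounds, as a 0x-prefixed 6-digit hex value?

s_0 = plaintext = 0xDB8534
s_1 = Round(s_0, k_0) = 0x5348C8
s_2 = Round(s_1, k_1) = 0x8C82DD
s_3 = Round(s_2, k_2) = 0x2DD3CB

0x2DD3CB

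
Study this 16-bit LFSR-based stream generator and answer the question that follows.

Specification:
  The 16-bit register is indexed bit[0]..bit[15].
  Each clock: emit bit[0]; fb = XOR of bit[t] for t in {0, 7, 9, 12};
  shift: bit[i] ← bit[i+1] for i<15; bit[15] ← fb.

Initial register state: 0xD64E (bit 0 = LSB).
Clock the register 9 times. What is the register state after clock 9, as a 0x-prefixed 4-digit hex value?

0xE26B

reg_0 = 0xD64E
clock 1: out=0, reg = 0x6B27
clock 2: out=1, reg = 0x3593
clock 3: out=1, reg = 0x9AC9
clock 4: out=1, reg = 0x4D64
clock 5: out=0, reg = 0x26B2
clock 6: out=0, reg = 0x1359
clock 7: out=1, reg = 0x89AC
clock 8: out=0, reg = 0xC4D6
clock 9: out=0, reg = 0xE26B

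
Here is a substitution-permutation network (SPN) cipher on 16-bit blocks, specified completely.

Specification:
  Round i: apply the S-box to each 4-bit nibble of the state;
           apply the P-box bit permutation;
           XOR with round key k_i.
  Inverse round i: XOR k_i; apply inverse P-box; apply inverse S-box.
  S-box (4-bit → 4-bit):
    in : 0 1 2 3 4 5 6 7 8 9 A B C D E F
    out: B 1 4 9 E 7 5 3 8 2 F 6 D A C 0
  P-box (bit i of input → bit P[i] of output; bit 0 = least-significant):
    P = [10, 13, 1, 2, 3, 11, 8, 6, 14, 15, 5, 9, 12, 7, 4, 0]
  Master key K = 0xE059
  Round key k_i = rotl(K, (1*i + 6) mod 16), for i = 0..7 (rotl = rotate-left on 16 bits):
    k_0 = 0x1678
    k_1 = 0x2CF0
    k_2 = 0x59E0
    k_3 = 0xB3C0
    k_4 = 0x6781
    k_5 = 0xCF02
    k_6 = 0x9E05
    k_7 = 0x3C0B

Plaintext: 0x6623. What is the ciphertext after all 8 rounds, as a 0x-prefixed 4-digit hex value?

0xC693

s_0 = plaintext = 0x6623
s_1 = Round(s_0, k_0) = 0x434C
s_2 = Round(s_1, k_1) = 0x6327
s_3 = Round(s_2, k_2) = 0x2EF0
s_4 = Round(s_3, k_3) = 0x95F4
s_5 = Round(s_4, k_4) = 0x8727
s_6 = Round(s_5, k_5) = 0x2A03
s_7 = Round(s_6, k_6) = 0x5079
s_8 = Round(s_7, k_7) = 0xC693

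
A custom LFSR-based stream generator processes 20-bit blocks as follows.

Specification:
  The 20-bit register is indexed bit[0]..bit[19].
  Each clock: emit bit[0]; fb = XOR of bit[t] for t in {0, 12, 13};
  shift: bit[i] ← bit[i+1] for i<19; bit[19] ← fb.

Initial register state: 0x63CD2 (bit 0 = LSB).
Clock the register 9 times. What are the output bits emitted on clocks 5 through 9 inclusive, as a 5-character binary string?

reg_0 = 0x63CD2
clock 1: out=0, reg = 0x31E69
clock 2: out=1, reg = 0x18F34
clock 3: out=0, reg = 0x0C79A
clock 4: out=0, reg = 0x063CD
clock 5: out=1, reg = 0x031E6
clock 6: out=0, reg = 0x018F3
clock 7: out=1, reg = 0x00C79
clock 8: out=1, reg = 0x8063C
clock 9: out=0, reg = 0x4031E

10110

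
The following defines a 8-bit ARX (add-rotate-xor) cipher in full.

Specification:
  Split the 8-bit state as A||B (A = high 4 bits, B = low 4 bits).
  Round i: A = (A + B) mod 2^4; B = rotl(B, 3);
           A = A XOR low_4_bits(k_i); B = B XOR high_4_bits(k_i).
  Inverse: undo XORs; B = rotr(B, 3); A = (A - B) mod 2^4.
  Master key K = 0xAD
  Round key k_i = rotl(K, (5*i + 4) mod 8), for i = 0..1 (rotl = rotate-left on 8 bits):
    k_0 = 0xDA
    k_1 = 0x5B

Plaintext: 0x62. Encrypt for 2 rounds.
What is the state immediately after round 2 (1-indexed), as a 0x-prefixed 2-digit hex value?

s_0 = plaintext = 0x62
s_1 = Round(s_0, k_0) = 0x2C
s_2 = Round(s_1, k_1) = 0x53

0x53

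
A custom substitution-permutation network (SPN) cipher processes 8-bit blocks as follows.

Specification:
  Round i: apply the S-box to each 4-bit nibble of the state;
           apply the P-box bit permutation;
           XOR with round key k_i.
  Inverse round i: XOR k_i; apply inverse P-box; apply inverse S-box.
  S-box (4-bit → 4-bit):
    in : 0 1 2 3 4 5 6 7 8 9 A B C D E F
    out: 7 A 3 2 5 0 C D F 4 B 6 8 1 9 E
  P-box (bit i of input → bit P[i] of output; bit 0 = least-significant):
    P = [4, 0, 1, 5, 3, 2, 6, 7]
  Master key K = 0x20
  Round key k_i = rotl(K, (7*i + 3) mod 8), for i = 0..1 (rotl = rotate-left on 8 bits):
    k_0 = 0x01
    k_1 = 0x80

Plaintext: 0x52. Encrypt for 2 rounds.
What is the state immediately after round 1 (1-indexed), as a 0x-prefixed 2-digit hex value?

s_0 = plaintext = 0x52
s_1 = Round(s_0, k_0) = 0x10
s_2 = Round(s_1, k_1) = 0x17

0x10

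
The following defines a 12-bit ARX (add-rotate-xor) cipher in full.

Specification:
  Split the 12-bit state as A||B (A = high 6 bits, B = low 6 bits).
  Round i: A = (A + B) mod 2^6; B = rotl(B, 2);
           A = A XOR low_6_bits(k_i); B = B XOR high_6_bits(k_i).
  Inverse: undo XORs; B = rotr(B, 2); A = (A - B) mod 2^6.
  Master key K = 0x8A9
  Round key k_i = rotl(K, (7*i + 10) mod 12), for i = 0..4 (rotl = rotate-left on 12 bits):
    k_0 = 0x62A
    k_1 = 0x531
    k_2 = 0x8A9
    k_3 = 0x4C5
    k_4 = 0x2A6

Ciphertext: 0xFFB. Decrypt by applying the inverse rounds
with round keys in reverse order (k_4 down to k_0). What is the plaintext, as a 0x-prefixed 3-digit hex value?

s_0 = ciphertext = 0xFFB
s_1 = InvRound(s_0, k_4) = 0xF5C
s_2 = InvRound(s_1, k_3) = 0x173
s_3 = InvRound(s_2, k_2) = 0x614
s_4 = InvRound(s_3, k_1) = 0xA40
s_5 = InvRound(s_4, k_0) = 0xF46

0xF46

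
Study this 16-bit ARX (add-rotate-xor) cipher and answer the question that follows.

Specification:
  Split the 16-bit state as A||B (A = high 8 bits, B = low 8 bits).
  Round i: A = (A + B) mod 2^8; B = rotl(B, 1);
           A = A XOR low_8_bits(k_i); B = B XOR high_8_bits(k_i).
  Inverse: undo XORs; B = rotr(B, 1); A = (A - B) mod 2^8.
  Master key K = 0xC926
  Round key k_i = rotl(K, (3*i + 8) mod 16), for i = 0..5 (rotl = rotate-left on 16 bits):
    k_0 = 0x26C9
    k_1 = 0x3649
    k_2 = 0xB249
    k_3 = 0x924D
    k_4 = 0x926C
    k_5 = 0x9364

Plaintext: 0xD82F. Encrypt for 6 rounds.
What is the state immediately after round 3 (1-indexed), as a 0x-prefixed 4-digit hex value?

0x9C3F

s_0 = plaintext = 0xD82F
s_1 = Round(s_0, k_0) = 0xCE78
s_2 = Round(s_1, k_1) = 0x0FC6
s_3 = Round(s_2, k_2) = 0x9C3F
s_4 = Round(s_3, k_3) = 0x96EC
s_5 = Round(s_4, k_4) = 0xEE4B
s_6 = Round(s_5, k_5) = 0x5D05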